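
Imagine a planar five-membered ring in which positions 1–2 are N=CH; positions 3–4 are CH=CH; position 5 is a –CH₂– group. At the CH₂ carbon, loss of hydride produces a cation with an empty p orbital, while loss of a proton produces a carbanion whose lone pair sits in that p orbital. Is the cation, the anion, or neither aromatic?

Once that carbon is sp², every ring atom has a p orbital and both ions are fully conjugated.
Cation: 2 × 2 + 0 = 4 π electrons → 4(1), antiaromatic.
Anion: 2 × 2 + 2 = 6 π electrons → 4(1)+2, aromatic.

The anion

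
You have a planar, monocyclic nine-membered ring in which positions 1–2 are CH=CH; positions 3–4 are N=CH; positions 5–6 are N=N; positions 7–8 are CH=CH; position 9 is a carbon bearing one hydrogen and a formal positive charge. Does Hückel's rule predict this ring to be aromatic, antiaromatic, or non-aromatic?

The p orbitals form a continuous loop: each doubly-bonded ring atom is sp² with one p-orbital electron; each sp² =N– keeps its lone pair in-plane and puts one electron into the π system; the carbocation has an empty p orbital. The ring is fully conjugated.
π-electron count: 4 × 2 = 8 from the double-bond units + 0 from the CH(+) atom = 8.
With 8 = 4·2 π electrons, Hückel's rule classifies the planar ring as antiaromatic.

Antiaromatic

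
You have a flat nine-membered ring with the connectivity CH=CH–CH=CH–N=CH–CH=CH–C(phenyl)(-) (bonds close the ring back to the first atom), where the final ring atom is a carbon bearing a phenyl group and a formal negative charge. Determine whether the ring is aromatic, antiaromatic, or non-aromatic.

Aromatic

All ring atoms are sp² and supply a p orbital to the ring (every atom in a ring double bond is sp² and brings one electron to the p orbital; the doubly-bonded nitrogens are pyridine-type — their lone pairs lie in the ring plane, leaving one electron in the p orbital; the carbanion's lone pair occupies the p orbital); the conjugation is uninterrupted.
Counting π electrons: 4 × 2 = 8 from the double-bond units + 2 from the C(phenyl)(-) atom = 10.
With 10 π electrons (n = 2), the Hückel 4n+2 condition holds.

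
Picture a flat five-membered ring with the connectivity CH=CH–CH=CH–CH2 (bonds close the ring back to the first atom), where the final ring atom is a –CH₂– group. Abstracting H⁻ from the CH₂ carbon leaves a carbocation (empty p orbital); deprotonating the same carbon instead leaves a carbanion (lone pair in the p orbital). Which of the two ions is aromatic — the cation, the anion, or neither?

In both ions every ring atom is sp² and contributes a p orbital, so both rings are fully conjugated.
Cation: 2 × 2 + 0 = 4 π electrons → 4(1), antiaromatic.
Anion: 2 × 2 + 2 = 6 π electrons → 4(1)+2, aromatic.

The anion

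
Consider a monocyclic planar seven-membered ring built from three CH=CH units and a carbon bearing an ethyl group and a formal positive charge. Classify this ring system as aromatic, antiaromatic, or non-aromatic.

Aromatic

Every ring atom contributes a p orbital perpendicular to the ring (the double-bond atoms are sp², each contributing one p electron; the carbocation has an empty p orbital), so the π system is cyclic and fully conjugated.
π-electron count: 3 × 2 = 6 from the double-bond units + 0 from the C(ethyl)(+) atom = 6.
That gives a 4n+2 count (6, n = 1).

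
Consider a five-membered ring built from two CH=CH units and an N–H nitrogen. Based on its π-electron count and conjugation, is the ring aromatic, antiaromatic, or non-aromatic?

Aromatic

All ring atoms are sp² and supply a p orbital to the ring (each doubly-bonded ring atom is sp² with one p-orbital electron; the pyrrole-type nitrogen donates its lone pair from the p orbital); the conjugation is uninterrupted.
Tallying contributions gives 2 × 2 = 4 from the double-bond units + 2 from the NH atom = 6.
Since 6 = 4·1 + 2, the ring meets the 4n+2 criterion.
(The species described is pyrrole.)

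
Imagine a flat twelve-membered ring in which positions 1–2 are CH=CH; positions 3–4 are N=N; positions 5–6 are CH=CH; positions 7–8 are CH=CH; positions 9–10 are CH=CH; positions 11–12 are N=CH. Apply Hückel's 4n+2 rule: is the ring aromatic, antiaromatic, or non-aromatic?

Every ring atom contributes a p orbital perpendicular to the ring (every atom in a ring double bond is sp² and brings one electron to the p orbital; each sp² =N– keeps its lone pair in-plane and puts one electron into the π system), so the π system is cyclic and fully conjugated.
Tallying contributions gives 6 × 2 = 12 from the 6 double-bond units.
12 is a 4n count (n = 3), so the planar conjugated ring is antiaromatic.

Antiaromatic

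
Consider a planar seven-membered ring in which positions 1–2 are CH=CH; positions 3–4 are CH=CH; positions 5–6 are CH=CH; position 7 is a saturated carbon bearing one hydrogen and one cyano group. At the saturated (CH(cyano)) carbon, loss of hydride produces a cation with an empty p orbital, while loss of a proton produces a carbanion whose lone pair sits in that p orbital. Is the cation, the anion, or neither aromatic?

The cation

Both ions have a continuous loop of p orbitals — each ring atom is sp².
Cation: 3 × 2 + 0 = 6 π electrons → 4(1)+2, aromatic.
Anion: 3 × 2 + 2 = 8 π electrons → 4(2), antiaromatic.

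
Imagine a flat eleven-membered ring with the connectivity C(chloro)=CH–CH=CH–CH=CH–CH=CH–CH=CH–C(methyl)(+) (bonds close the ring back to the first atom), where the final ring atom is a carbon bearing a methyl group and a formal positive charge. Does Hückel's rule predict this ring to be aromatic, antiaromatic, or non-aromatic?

Aromatic

The p orbitals form a continuous loop: every atom in a ring double bond is sp² and brings one electron to the p orbital; the carbocation has an empty p orbital. The ring is fully conjugated.
Counting π electrons: 5 × 2 = 10 from the double-bond units + 0 from the C(methyl)(+) atom = 10.
That gives a 4n+2 count (10, n = 2).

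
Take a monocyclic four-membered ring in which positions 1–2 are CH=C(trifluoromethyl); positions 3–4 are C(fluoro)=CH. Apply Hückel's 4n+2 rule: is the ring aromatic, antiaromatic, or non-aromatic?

The p orbitals form a continuous loop: each doubly-bonded ring atom is sp² with one p-orbital electron. The ring is fully conjugated.
Counting π electrons: 2 × 2 = 4 from the 2 double-bond units.
4 is a 4n count (n = 1), so the planar conjugated ring is antiaromatic.

Antiaromatic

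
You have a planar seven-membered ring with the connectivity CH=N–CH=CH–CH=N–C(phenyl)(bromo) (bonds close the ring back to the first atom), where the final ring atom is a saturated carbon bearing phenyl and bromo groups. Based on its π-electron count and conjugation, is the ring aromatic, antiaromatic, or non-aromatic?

Non-aromatic

The C(phenyl)(bromo) carbon is saturated: that saturated carbon is sp³ and has no p orbital in the ring π system. Conjugation is not continuous around the ring.
Broken conjugation rules out both aromaticity and antiaromaticity.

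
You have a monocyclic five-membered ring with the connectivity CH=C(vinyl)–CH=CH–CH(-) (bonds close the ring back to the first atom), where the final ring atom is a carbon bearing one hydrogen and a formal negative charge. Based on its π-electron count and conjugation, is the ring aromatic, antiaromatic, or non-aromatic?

Check conjugation: the double-bond atoms are sp², each contributing one p electron; the carbanion's lone pair occupies the p orbital — every position has a p orbital, so the cyclic π system is continuous.
Counting π electrons: 2 × 2 = 4 from the double-bond units + 2 from the CH(-) atom = 6.
Since 6 = 4·1 + 2, the ring meets the 4n+2 criterion.

Aromatic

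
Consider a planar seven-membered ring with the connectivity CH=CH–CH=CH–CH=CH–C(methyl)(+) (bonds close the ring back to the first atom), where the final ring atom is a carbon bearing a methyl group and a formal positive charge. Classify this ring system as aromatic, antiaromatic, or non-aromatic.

Aromatic

The p orbitals form a continuous loop: the double-bond atoms are sp², each contributing one p electron; the carbocation has an empty p orbital. The ring is fully conjugated.
Tallying contributions gives 3 × 2 = 6 from the double-bond units + 0 from the C(methyl)(+) atom = 6.
With 6 π electrons (n = 1), the Hückel 4n+2 condition holds.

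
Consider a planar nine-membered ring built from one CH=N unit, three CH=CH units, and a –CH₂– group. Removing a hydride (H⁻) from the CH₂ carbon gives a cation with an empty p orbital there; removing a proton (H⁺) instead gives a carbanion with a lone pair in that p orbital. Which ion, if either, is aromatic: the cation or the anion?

In both ions every ring atom is sp² and contributes a p orbital, so both rings are fully conjugated.
Cation: 4 × 2 + 0 = 8 π electrons → 4(2), antiaromatic.
Anion: 4 × 2 + 2 = 10 π electrons → 4(2)+2, aromatic.

The anion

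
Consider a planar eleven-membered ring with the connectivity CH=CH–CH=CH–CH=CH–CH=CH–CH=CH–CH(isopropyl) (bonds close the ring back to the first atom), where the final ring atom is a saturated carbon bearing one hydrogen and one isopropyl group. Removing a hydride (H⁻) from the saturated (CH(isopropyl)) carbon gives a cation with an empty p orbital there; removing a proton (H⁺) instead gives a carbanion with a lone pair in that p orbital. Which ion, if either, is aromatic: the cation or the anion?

Once that carbon is sp², every ring atom has a p orbital and both ions are fully conjugated.
Cation: 5 × 2 + 0 = 10 π electrons → 4(2)+2, aromatic.
Anion: 5 × 2 + 2 = 12 π electrons → 4(3), antiaromatic.

The cation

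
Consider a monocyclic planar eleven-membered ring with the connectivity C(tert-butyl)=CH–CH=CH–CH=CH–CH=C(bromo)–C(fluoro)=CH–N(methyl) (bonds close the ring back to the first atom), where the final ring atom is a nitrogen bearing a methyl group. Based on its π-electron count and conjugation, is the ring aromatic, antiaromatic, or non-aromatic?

Check conjugation: the double-bond atoms are sp², each contributing one p electron; the pyrrole-type nitrogen donates its lone pair from the p orbital — every position has a p orbital, so the cyclic π system is continuous.
π-electron count: 5 × 2 = 10 from the double-bond units + 2 from the N(methyl) atom = 12.
With 12 = 4·3 π electrons, Hückel's rule classifies the planar ring as antiaromatic.

Antiaromatic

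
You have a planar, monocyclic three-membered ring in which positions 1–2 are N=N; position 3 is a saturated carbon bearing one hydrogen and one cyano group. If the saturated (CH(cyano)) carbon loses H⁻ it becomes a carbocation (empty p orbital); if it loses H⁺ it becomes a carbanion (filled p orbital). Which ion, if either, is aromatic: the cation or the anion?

Once that carbon is sp², every ring atom has a p orbital and both ions are fully conjugated.
Cation: 1 × 2 + 0 = 2 π electrons → 4(0)+2, aromatic.
Anion: 1 × 2 + 2 = 4 π electrons → 4(1), antiaromatic.

The cation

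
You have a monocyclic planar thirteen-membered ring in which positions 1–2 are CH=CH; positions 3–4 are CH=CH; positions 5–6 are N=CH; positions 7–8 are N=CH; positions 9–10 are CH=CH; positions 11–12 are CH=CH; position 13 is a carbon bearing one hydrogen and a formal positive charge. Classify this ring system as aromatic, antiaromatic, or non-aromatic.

The p orbitals form a continuous loop: every atom in a ring double bond is sp² and brings one electron to the p orbital; each =N– nitrogen is pyridine-type (lone pair in the sp² plane, one electron in the p orbital); the carbocation has an empty p orbital. The ring is fully conjugated.
π-electron count: 6 × 2 = 12 from the double-bond units + 0 from the CH(+) atom = 12.
With 12 = 4·3 π electrons, Hückel's rule classifies the planar ring as antiaromatic.

Antiaromatic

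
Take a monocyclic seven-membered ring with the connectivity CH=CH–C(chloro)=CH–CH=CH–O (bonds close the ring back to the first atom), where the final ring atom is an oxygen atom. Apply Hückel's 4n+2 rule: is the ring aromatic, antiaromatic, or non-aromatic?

Antiaromatic

All ring atoms are sp² and supply a p orbital to the ring (each doubly-bonded ring atom is sp² with one p-orbital electron; the oxygen donates one lone pair from its p orbital); the conjugation is uninterrupted.
π-electron count: 3 × 2 = 6 from the double-bond units + 2 from the O atom = 8.
8 is a 4n count (n = 2), so the planar conjugated ring is antiaromatic.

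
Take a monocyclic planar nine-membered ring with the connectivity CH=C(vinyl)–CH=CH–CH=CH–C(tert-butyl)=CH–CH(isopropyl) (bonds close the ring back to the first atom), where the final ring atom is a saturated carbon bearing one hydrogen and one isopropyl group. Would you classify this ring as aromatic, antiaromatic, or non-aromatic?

Because that saturated carbon is sp³ and has no p orbital in the ring π system at the CH(isopropyl) position, the π system cannot extend all the way around the ring.
Broken conjugation rules out both aromaticity and antiaromaticity.

Non-aromatic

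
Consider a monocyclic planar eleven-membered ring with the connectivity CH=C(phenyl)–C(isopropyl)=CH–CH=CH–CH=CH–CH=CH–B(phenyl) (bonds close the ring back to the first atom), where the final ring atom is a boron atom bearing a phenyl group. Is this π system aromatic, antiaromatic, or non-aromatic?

Aromatic

The p orbitals form a continuous loop: each doubly-bonded ring atom is sp² with one p-orbital electron; the boron has an empty p orbital. The ring is fully conjugated.
Adding the contributions, 5 × 2 = 10 from the double-bond units + 0 from the B(phenyl) atom = 10.
10 = 4(2) + 2, which satisfies Hückel's 4n+2 rule.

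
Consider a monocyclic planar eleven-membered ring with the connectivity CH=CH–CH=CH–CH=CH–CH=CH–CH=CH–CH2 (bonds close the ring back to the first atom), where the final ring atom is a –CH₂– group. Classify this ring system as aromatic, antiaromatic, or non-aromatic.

The CH2 carbon is saturated: the tetrahedral CH₂ carbon is sp³ and has no p orbital in the ring π system. Conjugation is not continuous around the ring.
Broken conjugation rules out both aromaticity and antiaromaticity.

Non-aromatic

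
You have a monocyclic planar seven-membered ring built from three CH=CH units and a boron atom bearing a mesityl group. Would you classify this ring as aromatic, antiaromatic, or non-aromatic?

Aromatic

Check conjugation: each doubly-bonded ring atom is sp² with one p-orbital electron; the boron has an empty p orbital — every position has a p orbital, so the cyclic π system is continuous.
Adding the contributions, 3 × 2 = 6 from the double-bond units + 0 from the B(mesityl) atom = 6.
Since 6 = 4·1 + 2, the ring meets the 4n+2 criterion.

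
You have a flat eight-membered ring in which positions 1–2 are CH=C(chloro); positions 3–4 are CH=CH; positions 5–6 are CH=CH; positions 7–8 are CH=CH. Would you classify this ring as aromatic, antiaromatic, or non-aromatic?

All ring atoms are sp² and supply a p orbital to the ring (each doubly-bonded ring atom is sp² with one p-orbital electron); the conjugation is uninterrupted.
Counting π electrons: 4 × 2 = 8 from the 4 double-bond units.
8 = 4(2); a planar, fully conjugated 4n system is antiaromatic.

Antiaromatic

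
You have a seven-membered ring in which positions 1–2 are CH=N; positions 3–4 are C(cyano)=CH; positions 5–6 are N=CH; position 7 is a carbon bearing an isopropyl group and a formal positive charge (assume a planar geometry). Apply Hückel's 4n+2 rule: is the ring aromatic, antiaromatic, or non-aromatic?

Aromatic

All ring atoms are sp² and supply a p orbital to the ring (each doubly-bonded ring atom is sp² with one p-orbital electron; each =N– nitrogen is pyridine-type (lone pair in the sp² plane, one electron in the p orbital); the carbocation has an empty p orbital); the conjugation is uninterrupted.
Adding the contributions, 3 × 2 = 6 from the double-bond units + 0 from the C(isopropyl)(+) atom = 6.
That gives a 4n+2 count (6, n = 1).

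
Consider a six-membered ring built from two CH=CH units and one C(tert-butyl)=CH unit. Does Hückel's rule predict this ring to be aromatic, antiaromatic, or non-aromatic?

Aromatic

The p orbitals form a continuous loop: each doubly-bonded ring atom is sp² with one p-orbital electron. The ring is fully conjugated.
π-electron count: 3 × 2 = 6 from the 3 double-bond units.
Since 6 = 4·1 + 2, the ring meets the 4n+2 criterion.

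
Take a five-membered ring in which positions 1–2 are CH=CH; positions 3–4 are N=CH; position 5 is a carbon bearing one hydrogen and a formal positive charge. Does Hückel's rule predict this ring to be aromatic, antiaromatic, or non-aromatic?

Antiaromatic

Check conjugation: each doubly-bonded ring atom is sp² with one p-orbital electron; the doubly-bonded nitrogens are pyridine-type — their lone pairs lie in the ring plane, leaving one electron in the p orbital; the carbocation has an empty p orbital — every position has a p orbital, so the cyclic π system is continuous.
Tallying contributions gives 2 × 2 = 4 from the double-bond units + 0 from the CH(+) atom = 4.
4 is a 4n count (n = 1), so the planar conjugated ring is antiaromatic.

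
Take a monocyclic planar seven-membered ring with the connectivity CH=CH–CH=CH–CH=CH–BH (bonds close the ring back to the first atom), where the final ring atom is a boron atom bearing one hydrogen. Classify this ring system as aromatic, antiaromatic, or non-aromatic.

Aromatic

Every ring atom contributes a p orbital perpendicular to the ring (every atom in a ring double bond is sp² and brings one electron to the p orbital; the boron has an empty p orbital), so the π system is cyclic and fully conjugated.
π-electron count: 3 × 2 = 6 from the double-bond units + 0 from the BH atom = 6.
With 6 π electrons (n = 1), the Hückel 4n+2 condition holds.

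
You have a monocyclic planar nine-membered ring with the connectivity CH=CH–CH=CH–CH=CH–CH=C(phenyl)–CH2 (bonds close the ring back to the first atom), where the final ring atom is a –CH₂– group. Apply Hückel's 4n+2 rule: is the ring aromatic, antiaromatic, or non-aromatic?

Because the tetrahedral CH₂ carbon is sp³ and has no p orbital in the ring π system at the CH2 position, the π system cannot extend all the way around the ring.
Hückel's rule only applies to fully conjugated rings, so this one is simply non-aromatic.

Non-aromatic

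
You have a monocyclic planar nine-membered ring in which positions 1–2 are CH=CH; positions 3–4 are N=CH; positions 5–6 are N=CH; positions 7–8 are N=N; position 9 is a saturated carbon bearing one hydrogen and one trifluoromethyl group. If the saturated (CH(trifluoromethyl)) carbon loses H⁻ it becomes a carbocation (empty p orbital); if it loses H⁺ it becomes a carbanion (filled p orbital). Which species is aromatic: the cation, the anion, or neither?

The anion

In both ions every ring atom is sp² and contributes a p orbital, so both rings are fully conjugated.
Cation: 4 × 2 + 0 = 8 π electrons → 4(2), antiaromatic.
Anion: 4 × 2 + 2 = 10 π electrons → 4(2)+2, aromatic.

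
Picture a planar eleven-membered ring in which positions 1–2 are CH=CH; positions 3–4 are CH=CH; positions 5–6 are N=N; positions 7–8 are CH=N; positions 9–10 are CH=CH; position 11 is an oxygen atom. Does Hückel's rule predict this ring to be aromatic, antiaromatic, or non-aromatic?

Antiaromatic

Check conjugation: the double-bond atoms are sp², each contributing one p electron; each sp² =N– keeps its lone pair in-plane and puts one electron into the π system; the oxygen donates one lone pair from its p orbital — every position has a p orbital, so the cyclic π system is continuous.
Tallying contributions gives 5 × 2 = 10 from the double-bond units + 2 from the O atom = 12.
12 is a 4n count (n = 3), so the planar conjugated ring is antiaromatic.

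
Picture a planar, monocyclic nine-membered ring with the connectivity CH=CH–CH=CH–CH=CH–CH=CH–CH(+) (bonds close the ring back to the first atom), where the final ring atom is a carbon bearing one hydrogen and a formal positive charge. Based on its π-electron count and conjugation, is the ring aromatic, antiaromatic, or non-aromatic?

The p orbitals form a continuous loop: the double-bond atoms are sp², each contributing one p electron; the carbocation has an empty p orbital. The ring is fully conjugated.
Adding the contributions, 4 × 2 = 8 from the double-bond units + 0 from the CH(+) atom = 8.
With 8 = 4·2 π electrons, Hückel's rule classifies the planar ring as antiaromatic.

Antiaromatic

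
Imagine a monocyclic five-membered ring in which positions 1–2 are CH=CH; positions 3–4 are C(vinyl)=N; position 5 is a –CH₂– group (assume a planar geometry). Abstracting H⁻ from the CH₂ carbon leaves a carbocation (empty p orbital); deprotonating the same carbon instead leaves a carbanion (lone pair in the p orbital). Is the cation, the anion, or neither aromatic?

The anion

Both ions have a continuous loop of p orbitals — each ring atom is sp².
Cation: 2 × 2 + 0 = 4 π electrons → 4(1), antiaromatic.
Anion: 2 × 2 + 2 = 6 π electrons → 4(1)+2, aromatic.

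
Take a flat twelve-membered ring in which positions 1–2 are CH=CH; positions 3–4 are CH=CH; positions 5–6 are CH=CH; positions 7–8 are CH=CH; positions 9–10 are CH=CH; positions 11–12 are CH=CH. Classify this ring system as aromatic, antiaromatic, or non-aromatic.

All ring atoms are sp² and supply a p orbital to the ring (the double-bond atoms are sp², each contributing one p electron); the conjugation is uninterrupted.
Adding the contributions, 6 × 2 = 12 from the 6 double-bond units.
12 = 4(3); a planar, fully conjugated 4n system is antiaromatic.

Antiaromatic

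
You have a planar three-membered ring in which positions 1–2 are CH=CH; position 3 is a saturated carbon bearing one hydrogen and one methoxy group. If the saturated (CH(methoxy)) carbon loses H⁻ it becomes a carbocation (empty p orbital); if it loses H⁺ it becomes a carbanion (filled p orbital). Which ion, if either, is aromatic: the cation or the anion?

The cation

In either ion the ring is fully conjugated: every atom, including the new sp² carbon, supplies a p orbital.
Cation: 1 × 2 + 0 = 2 π electrons → 4(0)+2, aromatic.
Anion: 1 × 2 + 2 = 4 π electrons → 4(1), antiaromatic.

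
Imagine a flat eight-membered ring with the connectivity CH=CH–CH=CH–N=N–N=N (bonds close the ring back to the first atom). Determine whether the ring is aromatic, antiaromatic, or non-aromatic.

Antiaromatic

All ring atoms are sp² and supply a p orbital to the ring (every atom in a ring double bond is sp² and brings one electron to the p orbital; the doubly-bonded nitrogens are pyridine-type — their lone pairs lie in the ring plane, leaving one electron in the p orbital); the conjugation is uninterrupted.
π-electron count: 4 × 2 = 8 from the 4 double-bond units.
8 is a 4n count (n = 2), so the planar conjugated ring is antiaromatic.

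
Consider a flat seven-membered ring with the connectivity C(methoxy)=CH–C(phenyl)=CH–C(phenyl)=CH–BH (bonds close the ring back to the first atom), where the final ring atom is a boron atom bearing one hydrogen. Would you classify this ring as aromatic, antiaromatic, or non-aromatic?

Aromatic

The p orbitals form a continuous loop: the double-bond atoms are sp², each contributing one p electron; the boron has an empty p orbital. The ring is fully conjugated.
Adding the contributions, 3 × 2 = 6 from the double-bond units + 0 from the BH atom = 6.
That gives a 4n+2 count (6, n = 1).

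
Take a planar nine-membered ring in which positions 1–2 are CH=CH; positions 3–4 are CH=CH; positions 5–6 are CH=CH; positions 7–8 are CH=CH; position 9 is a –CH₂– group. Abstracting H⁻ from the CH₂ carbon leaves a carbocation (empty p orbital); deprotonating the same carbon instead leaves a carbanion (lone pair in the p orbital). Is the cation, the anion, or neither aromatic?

Once that carbon is sp², every ring atom has a p orbital and both ions are fully conjugated.
Cation: 4 × 2 + 0 = 8 π electrons → 4(2), antiaromatic.
Anion: 4 × 2 + 2 = 10 π electrons → 4(2)+2, aromatic.

The anion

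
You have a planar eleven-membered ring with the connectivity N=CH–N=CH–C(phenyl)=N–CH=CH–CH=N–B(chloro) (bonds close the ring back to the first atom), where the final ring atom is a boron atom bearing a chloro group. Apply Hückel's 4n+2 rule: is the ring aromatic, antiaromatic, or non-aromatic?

Aromatic

All ring atoms are sp² and supply a p orbital to the ring (the double-bond atoms are sp², each contributing one p electron; each =N– nitrogen is pyridine-type (lone pair in the sp² plane, one electron in the p orbital); the boron has an empty p orbital); the conjugation is uninterrupted.
Adding the contributions, 5 × 2 = 10 from the double-bond units + 0 from the B(chloro) atom = 10.
Since 10 = 4·2 + 2, the ring meets the 4n+2 criterion.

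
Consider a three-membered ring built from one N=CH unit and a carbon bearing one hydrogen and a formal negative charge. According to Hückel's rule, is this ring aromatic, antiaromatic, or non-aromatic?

All ring atoms are sp² and supply a p orbital to the ring (the double-bond atoms are sp², each contributing one p electron; the doubly-bonded nitrogens are pyridine-type — their lone pairs lie in the ring plane, leaving one electron in the p orbital; the carbanion's lone pair occupies the p orbital); the conjugation is uninterrupted.
Tallying contributions gives 1 × 2 = 2 from the double-bond unit + 2 from the CH(-) atom = 4.
With 4 = 4·1 π electrons, Hückel's rule classifies the planar ring as antiaromatic.

Antiaromatic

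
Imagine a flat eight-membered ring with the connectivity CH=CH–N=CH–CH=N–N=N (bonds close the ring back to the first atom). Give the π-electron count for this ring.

8

All ring atoms are sp² and supply a p orbital to the ring (every atom in a ring double bond is sp² and brings one electron to the p orbital; the doubly-bonded nitrogens are pyridine-type — their lone pairs lie in the ring plane, leaving one electron in the p orbital); the conjugation is uninterrupted.
Adding the contributions, 4 × 2 = 8 from the 4 double-bond units.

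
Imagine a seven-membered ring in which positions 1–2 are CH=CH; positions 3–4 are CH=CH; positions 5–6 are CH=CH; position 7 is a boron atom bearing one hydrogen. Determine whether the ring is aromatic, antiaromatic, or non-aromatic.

Aromatic

Every ring atom contributes a p orbital perpendicular to the ring (every atom in a ring double bond is sp² and brings one electron to the p orbital; the boron has an empty p orbital), so the π system is cyclic and fully conjugated.
Counting π electrons: 3 × 2 = 6 from the double-bond units + 0 from the BH atom = 6.
Since 6 = 4·1 + 2, the ring meets the 4n+2 criterion.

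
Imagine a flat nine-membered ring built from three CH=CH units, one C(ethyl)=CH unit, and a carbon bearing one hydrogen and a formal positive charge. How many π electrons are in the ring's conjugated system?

All ring atoms are sp² and supply a p orbital to the ring (the double-bond atoms are sp², each contributing one p electron; the carbocation has an empty p orbital); the conjugation is uninterrupted.
Counting π electrons: 4 × 2 = 8 from the double-bond units + 0 from the CH(+) atom = 8.

8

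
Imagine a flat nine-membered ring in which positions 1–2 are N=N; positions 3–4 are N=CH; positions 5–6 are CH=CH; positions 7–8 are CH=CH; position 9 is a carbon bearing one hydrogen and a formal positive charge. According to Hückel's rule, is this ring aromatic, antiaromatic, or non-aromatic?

The p orbitals form a continuous loop: every atom in a ring double bond is sp² and brings one electron to the p orbital; each =N– nitrogen is pyridine-type (lone pair in the sp² plane, one electron in the p orbital); the carbocation has an empty p orbital. The ring is fully conjugated.
Tallying contributions gives 4 × 2 = 8 from the double-bond units + 0 from the CH(+) atom = 8.
With 8 = 4·2 π electrons, Hückel's rule classifies the planar ring as antiaromatic.

Antiaromatic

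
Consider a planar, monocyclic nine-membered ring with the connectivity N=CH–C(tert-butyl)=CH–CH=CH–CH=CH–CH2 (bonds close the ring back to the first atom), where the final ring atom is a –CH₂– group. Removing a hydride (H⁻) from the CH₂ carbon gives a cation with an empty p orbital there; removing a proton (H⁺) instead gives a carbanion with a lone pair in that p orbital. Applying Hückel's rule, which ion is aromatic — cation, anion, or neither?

Once that carbon is sp², every ring atom has a p orbital and both ions are fully conjugated.
Cation: 4 × 2 + 0 = 8 π electrons → 4(2), antiaromatic.
Anion: 4 × 2 + 2 = 10 π electrons → 4(2)+2, aromatic.

The anion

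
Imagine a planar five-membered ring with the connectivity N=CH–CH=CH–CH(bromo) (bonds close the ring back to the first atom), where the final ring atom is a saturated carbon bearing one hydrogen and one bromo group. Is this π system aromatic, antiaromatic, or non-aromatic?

Non-aromatic

The CH(bromo) position has four σ bonds — that saturated carbon is sp³ and has no p orbital in the ring π system — so the cyclic conjugation is interrupted.
Without a continuous loop of overlapping p orbitals the Hückel electron count never comes into play.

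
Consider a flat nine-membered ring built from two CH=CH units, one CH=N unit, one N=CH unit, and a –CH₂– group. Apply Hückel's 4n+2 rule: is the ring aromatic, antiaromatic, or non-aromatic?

Because the tetrahedral CH₂ carbon is sp³ and has no p orbital in the ring π system at the CH2 position, the π system cannot extend all the way around the ring.
Without a continuous loop of overlapping p orbitals the Hückel electron count never comes into play.

Non-aromatic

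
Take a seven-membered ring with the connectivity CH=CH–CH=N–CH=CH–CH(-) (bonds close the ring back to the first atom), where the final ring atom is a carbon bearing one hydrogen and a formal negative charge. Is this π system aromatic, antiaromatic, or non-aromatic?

Check conjugation: every atom in a ring double bond is sp² and brings one electron to the p orbital; the doubly-bonded nitrogens are pyridine-type — their lone pairs lie in the ring plane, leaving one electron in the p orbital; the carbanion's lone pair occupies the p orbital — every position has a p orbital, so the cyclic π system is continuous.
π-electron count: 3 × 2 = 6 from the double-bond units + 2 from the CH(-) atom = 8.
8 is a 4n count (n = 2), so the planar conjugated ring is antiaromatic.

Antiaromatic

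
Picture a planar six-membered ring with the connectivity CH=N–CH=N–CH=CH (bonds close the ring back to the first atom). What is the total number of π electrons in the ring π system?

6

The p orbitals form a continuous loop: the double-bond atoms are sp², each contributing one p electron; each =N– nitrogen is pyridine-type (lone pair in the sp² plane, one electron in the p orbital). The ring is fully conjugated.
Counting π electrons: 3 × 2 = 6 from the 3 double-bond units.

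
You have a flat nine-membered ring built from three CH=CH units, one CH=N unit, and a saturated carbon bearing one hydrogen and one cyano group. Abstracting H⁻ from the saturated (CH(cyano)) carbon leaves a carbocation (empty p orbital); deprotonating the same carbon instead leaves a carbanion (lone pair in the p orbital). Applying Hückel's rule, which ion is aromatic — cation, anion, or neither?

In either ion the ring is fully conjugated: every atom, including the new sp² carbon, supplies a p orbital.
Cation: 4 × 2 + 0 = 8 π electrons → 4(2), antiaromatic.
Anion: 4 × 2 + 2 = 10 π electrons → 4(2)+2, aromatic.

The anion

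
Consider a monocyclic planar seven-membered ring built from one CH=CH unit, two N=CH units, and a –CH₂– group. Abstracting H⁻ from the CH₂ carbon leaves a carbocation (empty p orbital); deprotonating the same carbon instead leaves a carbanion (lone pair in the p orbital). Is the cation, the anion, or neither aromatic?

In either ion the ring is fully conjugated: every atom, including the new sp² carbon, supplies a p orbital.
Cation: 3 × 2 + 0 = 6 π electrons → 4(1)+2, aromatic.
Anion: 3 × 2 + 2 = 8 π electrons → 4(2), antiaromatic.

The cation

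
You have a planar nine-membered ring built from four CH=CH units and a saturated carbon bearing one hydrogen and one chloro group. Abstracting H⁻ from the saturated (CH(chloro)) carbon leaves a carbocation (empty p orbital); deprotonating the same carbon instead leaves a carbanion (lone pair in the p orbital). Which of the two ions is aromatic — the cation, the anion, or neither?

In both ions every ring atom is sp² and contributes a p orbital, so both rings are fully conjugated.
Cation: 4 × 2 + 0 = 8 π electrons → 4(2), antiaromatic.
Anion: 4 × 2 + 2 = 10 π electrons → 4(2)+2, aromatic.

The anion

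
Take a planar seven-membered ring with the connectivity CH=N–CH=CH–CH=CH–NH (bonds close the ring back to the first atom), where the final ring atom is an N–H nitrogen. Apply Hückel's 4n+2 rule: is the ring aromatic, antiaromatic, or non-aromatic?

Antiaromatic

The p orbitals form a continuous loop: the double-bond atoms are sp², each contributing one p electron; each sp² =N– keeps its lone pair in-plane and puts one electron into the π system; the pyrrole-type nitrogen donates its lone pair from the p orbital. The ring is fully conjugated.
Adding the contributions, 3 × 2 = 6 from the double-bond units + 2 from the NH atom = 8.
8 = 4(2); a planar, fully conjugated 4n system is antiaromatic.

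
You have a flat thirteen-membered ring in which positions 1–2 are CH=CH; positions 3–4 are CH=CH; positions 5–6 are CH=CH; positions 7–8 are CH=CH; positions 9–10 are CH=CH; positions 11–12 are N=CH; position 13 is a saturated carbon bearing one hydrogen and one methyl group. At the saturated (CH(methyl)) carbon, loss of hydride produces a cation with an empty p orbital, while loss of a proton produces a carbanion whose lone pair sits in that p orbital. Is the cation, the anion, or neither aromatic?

Once that carbon is sp², every ring atom has a p orbital and both ions are fully conjugated.
Cation: 6 × 2 + 0 = 12 π electrons → 4(3), antiaromatic.
Anion: 6 × 2 + 2 = 14 π electrons → 4(3)+2, aromatic.

The anion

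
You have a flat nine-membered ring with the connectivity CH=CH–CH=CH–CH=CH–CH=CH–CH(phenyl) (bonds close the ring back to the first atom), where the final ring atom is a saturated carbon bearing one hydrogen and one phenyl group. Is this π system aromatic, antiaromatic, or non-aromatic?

Non-aromatic

The CH(phenyl) position has four σ bonds — that saturated carbon is sp³ and has no p orbital in the ring π system — so the cyclic conjugation is interrupted.
A ring that is not fully conjugated cannot be aromatic or antiaromatic regardless of its π-electron count.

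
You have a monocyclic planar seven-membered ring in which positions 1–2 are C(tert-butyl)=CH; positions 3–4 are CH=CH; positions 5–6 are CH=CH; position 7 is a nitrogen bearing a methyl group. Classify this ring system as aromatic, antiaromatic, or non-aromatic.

The p orbitals form a continuous loop: the double-bond atoms are sp², each contributing one p electron; the pyrrole-type nitrogen donates its lone pair from the p orbital. The ring is fully conjugated.
π-electron count: 3 × 2 = 6 from the double-bond units + 2 from the N(methyl) atom = 8.
A 4n π count (8, n = 2) in a planar conjugated ring means antiaromatic.

Antiaromatic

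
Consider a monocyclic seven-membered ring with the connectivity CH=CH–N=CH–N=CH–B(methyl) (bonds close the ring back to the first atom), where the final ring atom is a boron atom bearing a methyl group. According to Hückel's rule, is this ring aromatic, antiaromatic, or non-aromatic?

Aromatic

All ring atoms are sp² and supply a p orbital to the ring (the double-bond atoms are sp², each contributing one p electron; each =N– nitrogen is pyridine-type (lone pair in the sp² plane, one electron in the p orbital); the boron has an empty p orbital); the conjugation is uninterrupted.
Tallying contributions gives 3 × 2 = 6 from the double-bond units + 0 from the B(methyl) atom = 6.
That gives a 4n+2 count (6, n = 1).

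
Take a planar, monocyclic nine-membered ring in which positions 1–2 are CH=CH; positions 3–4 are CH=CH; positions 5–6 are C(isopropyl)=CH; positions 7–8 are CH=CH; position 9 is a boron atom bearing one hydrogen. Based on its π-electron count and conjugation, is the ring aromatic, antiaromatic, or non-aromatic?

Antiaromatic

All ring atoms are sp² and supply a p orbital to the ring (every atom in a ring double bond is sp² and brings one electron to the p orbital; the boron has an empty p orbital); the conjugation is uninterrupted.
Adding the contributions, 4 × 2 = 8 from the double-bond units + 0 from the BH atom = 8.
A 4n π count (8, n = 2) in a planar conjugated ring means antiaromatic.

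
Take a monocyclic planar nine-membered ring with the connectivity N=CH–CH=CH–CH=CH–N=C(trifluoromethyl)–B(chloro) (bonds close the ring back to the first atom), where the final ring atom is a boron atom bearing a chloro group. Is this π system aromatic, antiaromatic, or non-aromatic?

Antiaromatic

Check conjugation: the double-bond atoms are sp², each contributing one p electron; each =N– nitrogen is pyridine-type (lone pair in the sp² plane, one electron in the p orbital); the boron has an empty p orbital — every position has a p orbital, so the cyclic π system is continuous.
Adding the contributions, 4 × 2 = 8 from the double-bond units + 0 from the B(chloro) atom = 8.
With 8 = 4·2 π electrons, Hückel's rule classifies the planar ring as antiaromatic.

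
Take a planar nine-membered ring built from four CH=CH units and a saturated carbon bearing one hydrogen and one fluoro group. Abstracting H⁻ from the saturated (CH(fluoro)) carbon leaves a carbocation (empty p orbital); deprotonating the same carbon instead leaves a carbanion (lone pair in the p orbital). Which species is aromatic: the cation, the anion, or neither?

The anion

In either ion the ring is fully conjugated: every atom, including the new sp² carbon, supplies a p orbital.
Cation: 4 × 2 + 0 = 8 π electrons → 4(2), antiaromatic.
Anion: 4 × 2 + 2 = 10 π electrons → 4(2)+2, aromatic.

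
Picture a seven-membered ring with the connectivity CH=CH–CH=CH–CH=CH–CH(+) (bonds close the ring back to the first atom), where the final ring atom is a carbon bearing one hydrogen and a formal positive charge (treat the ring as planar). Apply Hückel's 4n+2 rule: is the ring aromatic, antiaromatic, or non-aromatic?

The p orbitals form a continuous loop: each doubly-bonded ring atom is sp² with one p-orbital electron; the carbocation has an empty p orbital. The ring is fully conjugated.
Tallying contributions gives 3 × 2 = 6 from the double-bond units + 0 from the CH(+) atom = 6.
Since 6 = 4·1 + 2, the ring meets the 4n+2 criterion.
This is the tropylium cation.

Aromatic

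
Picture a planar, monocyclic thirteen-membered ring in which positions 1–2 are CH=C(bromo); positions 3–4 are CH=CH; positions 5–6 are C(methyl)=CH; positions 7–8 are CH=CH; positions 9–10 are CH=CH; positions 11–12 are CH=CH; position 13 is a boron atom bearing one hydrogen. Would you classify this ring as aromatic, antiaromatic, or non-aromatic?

Antiaromatic

The p orbitals form a continuous loop: every atom in a ring double bond is sp² and brings one electron to the p orbital; the boron has an empty p orbital. The ring is fully conjugated.
Adding the contributions, 6 × 2 = 12 from the double-bond units + 0 from the BH atom = 12.
12 is a 4n count (n = 3), so the planar conjugated ring is antiaromatic.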